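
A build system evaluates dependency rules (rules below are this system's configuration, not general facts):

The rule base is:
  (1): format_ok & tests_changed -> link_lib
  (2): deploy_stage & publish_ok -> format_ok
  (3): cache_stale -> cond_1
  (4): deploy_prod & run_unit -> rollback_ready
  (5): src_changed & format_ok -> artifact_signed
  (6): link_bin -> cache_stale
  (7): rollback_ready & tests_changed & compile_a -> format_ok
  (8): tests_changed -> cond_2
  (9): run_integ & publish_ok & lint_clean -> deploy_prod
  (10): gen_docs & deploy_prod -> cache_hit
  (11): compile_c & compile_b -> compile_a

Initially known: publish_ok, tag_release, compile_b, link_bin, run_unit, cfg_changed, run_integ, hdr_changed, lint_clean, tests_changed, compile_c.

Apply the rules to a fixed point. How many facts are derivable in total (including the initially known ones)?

Round 1: (6) [link_bin -> cache_stale]; (8) [tests_changed -> cond_2]; (9) [run_integ & publish_ok & lint_clean -> deploy_prod]; (11) [compile_c & compile_b -> compile_a]. New: cache_stale, cond_2, deploy_prod, compile_a.
Round 2: (3) [cache_stale -> cond_1]; (4) [deploy_prod & run_unit -> rollback_ready]. New: cond_1, rollback_ready.
Round 3: (7) [rollback_ready & tests_changed & compile_a -> format_ok]. New: format_ok.
Round 4: (1) [format_ok & tests_changed -> link_lib]. New: link_lib.
Closure: {cache_stale, cfg_changed, compile_a, compile_b, compile_c, cond_1, cond_2, deploy_prod, format_ok, hdr_changed, link_bin, link_lib, lint_clean, publish_ok, rollback_ready, run_integ, run_unit, tag_release, tests_changed} — 19 facts.

19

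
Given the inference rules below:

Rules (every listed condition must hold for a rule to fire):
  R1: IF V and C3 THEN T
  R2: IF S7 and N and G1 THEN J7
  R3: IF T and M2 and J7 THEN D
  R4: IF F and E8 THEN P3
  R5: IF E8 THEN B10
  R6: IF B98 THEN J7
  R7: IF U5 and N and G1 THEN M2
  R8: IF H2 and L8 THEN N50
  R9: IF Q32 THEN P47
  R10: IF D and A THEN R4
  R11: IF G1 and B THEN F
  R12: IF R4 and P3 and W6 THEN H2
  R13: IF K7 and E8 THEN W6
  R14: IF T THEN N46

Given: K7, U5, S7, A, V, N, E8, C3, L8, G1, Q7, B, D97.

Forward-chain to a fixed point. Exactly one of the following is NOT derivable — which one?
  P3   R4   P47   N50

P47

Round 1: R1 [IF V and C3 THEN T]; R2 [IF S7 and N and G1 THEN J7]; R5 [IF E8 THEN B10]; R7 [IF U5 and N and G1 THEN M2]; R11 [IF G1 and B THEN F]; R13 [IF K7 and E8 THEN W6]. Adds T, J7, B10, M2, F, W6.
Round 2: R3 [IF T and M2 and J7 THEN D]; R4 [IF F and E8 THEN P3]; R14 [IF T THEN N46]. Adds D, P3, N46.
Round 3: R10 [IF D and A THEN R4]. Adds R4.
Round 4: R12 [IF R4 and P3 and W6 THEN H2]. Adds H2.
Round 5: R8 [IF H2 and L8 THEN N50]. Adds N50.
Derived: P3 (round 2), N50 (round 5), R4 (round 3). P47 never appears in any round.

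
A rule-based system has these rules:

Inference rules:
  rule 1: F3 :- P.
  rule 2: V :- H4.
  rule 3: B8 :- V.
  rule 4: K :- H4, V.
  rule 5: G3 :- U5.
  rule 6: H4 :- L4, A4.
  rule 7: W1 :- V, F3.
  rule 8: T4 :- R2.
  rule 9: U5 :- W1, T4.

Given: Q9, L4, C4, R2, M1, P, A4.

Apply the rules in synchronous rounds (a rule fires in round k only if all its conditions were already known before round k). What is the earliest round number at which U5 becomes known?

Round 1 — rule 1, rule 6, rule 8, derive F3, H4, T4.
Round 2 — rule 2, derive V.
Round 3 — rule 3, rule 4, rule 7, derive B8, K, W1.
Round 4 — rule 9, derive U5.
U5 first appears in round 4.

4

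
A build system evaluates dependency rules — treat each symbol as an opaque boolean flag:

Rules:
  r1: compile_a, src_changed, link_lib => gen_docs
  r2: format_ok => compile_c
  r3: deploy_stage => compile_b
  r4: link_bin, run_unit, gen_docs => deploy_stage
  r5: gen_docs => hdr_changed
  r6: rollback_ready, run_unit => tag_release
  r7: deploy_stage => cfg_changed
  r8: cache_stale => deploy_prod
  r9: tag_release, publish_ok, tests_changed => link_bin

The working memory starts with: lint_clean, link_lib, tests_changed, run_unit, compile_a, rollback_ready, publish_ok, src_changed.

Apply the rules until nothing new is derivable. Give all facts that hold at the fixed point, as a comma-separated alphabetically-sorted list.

[1] r1 [compile_a, src_changed, link_lib => gen_docs]; r6 [rollback_ready, run_unit => tag_release]. ⇒ new: gen_docs, tag_release.
[2] r5 [gen_docs => hdr_changed]; r9 [tag_release, publish_ok, tests_changed => link_bin]. ⇒ new: hdr_changed, link_bin.
[3] r4 [link_bin, run_unit, gen_docs => deploy_stage]. ⇒ new: deploy_stage.
[4] r3 [deploy_stage => compile_b]; r7 [deploy_stage => cfg_changed]. ⇒ new: compile_b, cfg_changed.

cfg_changed, compile_a, compile_b, deploy_stage, gen_docs, hdr_changed, link_bin, link_lib, lint_clean, publish_ok, rollback_ready, run_unit, src_changed, tag_release, tests_changed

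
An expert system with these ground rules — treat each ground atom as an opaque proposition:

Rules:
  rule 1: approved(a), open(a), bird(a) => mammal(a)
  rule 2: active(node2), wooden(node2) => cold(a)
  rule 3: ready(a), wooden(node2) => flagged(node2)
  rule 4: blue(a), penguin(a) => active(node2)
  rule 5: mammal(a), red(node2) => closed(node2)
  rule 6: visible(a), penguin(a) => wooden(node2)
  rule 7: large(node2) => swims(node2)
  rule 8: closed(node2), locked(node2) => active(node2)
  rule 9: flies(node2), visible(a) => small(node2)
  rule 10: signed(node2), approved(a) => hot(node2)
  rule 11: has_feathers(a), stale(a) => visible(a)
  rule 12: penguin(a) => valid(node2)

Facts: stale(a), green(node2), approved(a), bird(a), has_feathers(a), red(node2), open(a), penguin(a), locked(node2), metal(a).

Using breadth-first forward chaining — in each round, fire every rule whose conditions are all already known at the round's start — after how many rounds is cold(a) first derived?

4

Round 1 fires rule 1, rule 11, rule 12, giving mammal(a), visible(a), valid(node2).
Round 2 fires rule 5, rule 6, giving closed(node2), wooden(node2).
Round 3 fires rule 8, giving active(node2).
Round 4 fires rule 2, giving cold(a).
cold(a) first appears in round 4.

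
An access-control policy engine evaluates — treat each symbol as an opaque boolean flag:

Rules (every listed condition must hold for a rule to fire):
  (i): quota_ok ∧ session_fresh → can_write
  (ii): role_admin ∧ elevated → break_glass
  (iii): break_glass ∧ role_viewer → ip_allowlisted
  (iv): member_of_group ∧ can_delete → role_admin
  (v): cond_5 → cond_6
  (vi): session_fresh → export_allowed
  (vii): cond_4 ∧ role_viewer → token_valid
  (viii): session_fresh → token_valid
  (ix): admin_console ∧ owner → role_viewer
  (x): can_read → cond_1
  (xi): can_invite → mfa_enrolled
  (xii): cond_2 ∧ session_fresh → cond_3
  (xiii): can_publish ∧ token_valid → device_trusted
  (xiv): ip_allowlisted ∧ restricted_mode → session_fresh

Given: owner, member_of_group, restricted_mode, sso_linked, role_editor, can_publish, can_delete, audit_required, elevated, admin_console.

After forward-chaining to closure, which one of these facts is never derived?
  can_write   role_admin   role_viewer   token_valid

can_write

Round 1: (iv) [member_of_group ∧ can_delete → role_admin]; (ix) [admin_console ∧ owner → role_viewer]. Adds role_admin, role_viewer.
Round 2: (ii) [role_admin ∧ elevated → break_glass]. Adds break_glass.
Round 3: (iii) [break_glass ∧ role_viewer → ip_allowlisted]. Adds ip_allowlisted.
Round 4: (xiv) [ip_allowlisted ∧ restricted_mode → session_fresh]. Adds session_fresh.
Round 5: (vi) [session_fresh → export_allowed]; (viii) [session_fresh → token_valid]. Adds export_allowed, token_valid.
Round 6: (xiii) [can_publish ∧ token_valid → device_trusted]. Adds device_trusted.
Derived: role_viewer (round 1), role_admin (round 1), token_valid (round 5). can_write never appears in any round.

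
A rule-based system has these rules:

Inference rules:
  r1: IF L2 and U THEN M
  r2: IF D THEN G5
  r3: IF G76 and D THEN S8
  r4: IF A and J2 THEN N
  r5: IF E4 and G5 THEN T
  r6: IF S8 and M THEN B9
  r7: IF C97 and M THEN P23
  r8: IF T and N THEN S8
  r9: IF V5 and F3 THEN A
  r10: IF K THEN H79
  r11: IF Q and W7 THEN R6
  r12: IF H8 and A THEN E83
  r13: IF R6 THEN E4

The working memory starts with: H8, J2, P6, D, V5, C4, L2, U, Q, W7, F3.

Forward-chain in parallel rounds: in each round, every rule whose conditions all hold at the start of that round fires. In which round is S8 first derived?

Round 1: r1 [IF L2 and U THEN M]; r2 [IF D THEN G5]; r9 [IF V5 and F3 THEN A]; r11 [IF Q and W7 THEN R6]. Adds M, G5, A, R6.
Round 2: r4 [IF A and J2 THEN N]; r12 [IF H8 and A THEN E83]; r13 [IF R6 THEN E4]. Adds N, E83, E4.
Round 3: r5 [IF E4 and G5 THEN T]. Adds T.
Round 4: r8 [IF T and N THEN S8]. Adds S8.
S8 first appears in round 4.

4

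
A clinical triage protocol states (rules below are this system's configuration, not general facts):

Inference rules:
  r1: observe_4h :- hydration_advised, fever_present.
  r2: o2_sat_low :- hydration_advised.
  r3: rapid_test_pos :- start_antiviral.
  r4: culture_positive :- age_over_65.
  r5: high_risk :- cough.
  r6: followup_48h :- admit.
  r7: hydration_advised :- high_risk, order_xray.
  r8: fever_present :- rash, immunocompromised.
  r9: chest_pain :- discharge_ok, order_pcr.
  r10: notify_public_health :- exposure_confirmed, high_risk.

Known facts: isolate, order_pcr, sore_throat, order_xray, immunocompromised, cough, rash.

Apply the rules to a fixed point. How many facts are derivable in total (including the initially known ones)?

[1] r5 [high_risk :- cough.]; r8 [fever_present :- rash, immunocompromised.]. ⇒ new: high_risk, fever_present.
[2] r7 [hydration_advised :- high_risk, order_xray.]. ⇒ new: hydration_advised.
[3] r1 [observe_4h :- hydration_advised, fever_present.]; r2 [o2_sat_low :- hydration_advised.]. ⇒ new: observe_4h, o2_sat_low.
Closure: {cough, fever_present, high_risk, hydration_advised, immunocompromised, isolate, o2_sat_low, observe_4h, order_pcr, order_xray, rash, sore_throat} — 12 facts.

12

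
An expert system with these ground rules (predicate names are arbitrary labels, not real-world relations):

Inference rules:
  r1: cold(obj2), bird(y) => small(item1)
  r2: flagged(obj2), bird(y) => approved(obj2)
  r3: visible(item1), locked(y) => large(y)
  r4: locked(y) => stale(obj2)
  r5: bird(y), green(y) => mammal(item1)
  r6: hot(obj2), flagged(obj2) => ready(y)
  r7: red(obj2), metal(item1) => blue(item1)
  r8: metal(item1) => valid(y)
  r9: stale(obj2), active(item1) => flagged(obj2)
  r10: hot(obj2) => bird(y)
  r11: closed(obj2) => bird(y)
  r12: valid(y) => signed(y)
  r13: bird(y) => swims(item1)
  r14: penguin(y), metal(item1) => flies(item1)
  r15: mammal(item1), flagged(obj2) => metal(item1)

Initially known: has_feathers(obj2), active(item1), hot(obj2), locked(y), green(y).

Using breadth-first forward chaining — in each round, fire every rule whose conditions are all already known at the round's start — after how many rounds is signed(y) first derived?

[1] r4 [locked(y) => stale(obj2)]; r10 [hot(obj2) => bird(y)]. ⇒ new: stale(obj2), bird(y).
[2] r5 [bird(y), green(y) => mammal(item1)]; r9 [stale(obj2), active(item1) => flagged(obj2)]; r13 [bird(y) => swims(item1)]. ⇒ new: mammal(item1), flagged(obj2), swims(item1).
[3] r2 [flagged(obj2), bird(y) => approved(obj2)]; r6 [hot(obj2), flagged(obj2) => ready(y)]; r15 [mammal(item1), flagged(obj2) => metal(item1)]. ⇒ new: approved(obj2), ready(y), metal(item1).
[4] r8 [metal(item1) => valid(y)]. ⇒ new: valid(y).
[5] r12 [valid(y) => signed(y)]. ⇒ new: signed(y).
signed(y) first appears in round 5.

5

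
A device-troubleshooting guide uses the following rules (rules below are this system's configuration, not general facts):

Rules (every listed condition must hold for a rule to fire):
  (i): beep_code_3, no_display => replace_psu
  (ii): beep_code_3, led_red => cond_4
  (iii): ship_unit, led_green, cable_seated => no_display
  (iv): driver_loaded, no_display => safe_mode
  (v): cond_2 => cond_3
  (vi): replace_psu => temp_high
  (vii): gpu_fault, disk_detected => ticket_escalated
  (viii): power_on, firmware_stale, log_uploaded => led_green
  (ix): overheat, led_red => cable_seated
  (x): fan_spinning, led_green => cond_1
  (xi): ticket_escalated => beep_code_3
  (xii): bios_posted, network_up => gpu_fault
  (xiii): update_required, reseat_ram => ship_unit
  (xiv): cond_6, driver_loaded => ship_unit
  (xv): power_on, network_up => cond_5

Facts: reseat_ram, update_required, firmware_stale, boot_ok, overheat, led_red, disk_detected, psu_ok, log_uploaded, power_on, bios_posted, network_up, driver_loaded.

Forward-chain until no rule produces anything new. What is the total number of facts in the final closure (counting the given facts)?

Round 1: (viii) [power_on, firmware_stale, log_uploaded => led_green]; (ix) [overheat, led_red => cable_seated]; (xii) [bios_posted, network_up => gpu_fault]; (xiii) [update_required, reseat_ram => ship_unit]; (xv) [power_on, network_up => cond_5]. New: led_green, cable_seated, gpu_fault, ship_unit, cond_5.
Round 2: (iii) [ship_unit, led_green, cable_seated => no_display]; (vii) [gpu_fault, disk_detected => ticket_escalated]. New: no_display, ticket_escalated.
Round 3: (iv) [driver_loaded, no_display => safe_mode]; (xi) [ticket_escalated => beep_code_3]. New: safe_mode, beep_code_3.
Round 4: (i) [beep_code_3, no_display => replace_psu]; (ii) [beep_code_3, led_red => cond_4]. New: replace_psu, cond_4.
Round 5: (vi) [replace_psu => temp_high]. New: temp_high.
Closure: {beep_code_3, bios_posted, boot_ok, cable_seated, cond_4, cond_5, disk_detected, driver_loaded, firmware_stale, gpu_fault, led_green, led_red, log_uploaded, network_up, no_display, overheat, power_on, psu_ok, replace_psu, reseat_ram, safe_mode, ship_unit, temp_high, ticket_escalated, update_required} — 25 facts.

25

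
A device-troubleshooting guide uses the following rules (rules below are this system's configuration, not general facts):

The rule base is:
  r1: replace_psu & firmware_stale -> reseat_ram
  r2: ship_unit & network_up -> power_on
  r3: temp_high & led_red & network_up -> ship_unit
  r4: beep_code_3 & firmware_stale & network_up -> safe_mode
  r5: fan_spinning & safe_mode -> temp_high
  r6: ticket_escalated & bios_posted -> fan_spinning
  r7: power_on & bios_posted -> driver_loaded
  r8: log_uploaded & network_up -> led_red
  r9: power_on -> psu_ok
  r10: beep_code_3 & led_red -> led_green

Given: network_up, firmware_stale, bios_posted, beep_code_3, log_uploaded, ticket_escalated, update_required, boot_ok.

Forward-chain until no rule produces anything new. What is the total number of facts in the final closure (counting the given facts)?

Round 1 fires r4, r6, r8, giving safe_mode, fan_spinning, led_red.
Round 2 fires r5, r10, giving temp_high, led_green.
Round 3 fires r3, giving ship_unit.
Round 4 fires r2, giving power_on.
Round 5 fires r7, r9, giving driver_loaded, psu_ok.
Closure: {beep_code_3, bios_posted, boot_ok, driver_loaded, fan_spinning, firmware_stale, led_green, led_red, log_uploaded, network_up, power_on, psu_ok, safe_mode, ship_unit, temp_high, ticket_escalated, update_required} — 17 facts.

17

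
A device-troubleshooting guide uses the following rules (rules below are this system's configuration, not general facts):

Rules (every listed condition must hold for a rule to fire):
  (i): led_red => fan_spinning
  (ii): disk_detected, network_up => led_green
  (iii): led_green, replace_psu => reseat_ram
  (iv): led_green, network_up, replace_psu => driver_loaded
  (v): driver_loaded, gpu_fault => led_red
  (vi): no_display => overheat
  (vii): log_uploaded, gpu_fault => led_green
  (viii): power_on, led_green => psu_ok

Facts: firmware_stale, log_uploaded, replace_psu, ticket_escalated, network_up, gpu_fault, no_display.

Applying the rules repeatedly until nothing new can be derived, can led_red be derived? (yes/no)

yes

Round 1: (vi) [no_display => overheat]; (vii) [log_uploaded, gpu_fault => led_green]. Adds overheat, led_green.
Round 2: (iii) [led_green, replace_psu => reseat_ram]; (iv) [led_green, network_up, replace_psu => driver_loaded]. Adds reseat_ram, driver_loaded.
Round 3: (v) [driver_loaded, gpu_fault => led_red]. Adds led_red.
Round 4: (i) [led_red => fan_spinning]. Adds fan_spinning.
led_red appears in round 3, so it is derivable.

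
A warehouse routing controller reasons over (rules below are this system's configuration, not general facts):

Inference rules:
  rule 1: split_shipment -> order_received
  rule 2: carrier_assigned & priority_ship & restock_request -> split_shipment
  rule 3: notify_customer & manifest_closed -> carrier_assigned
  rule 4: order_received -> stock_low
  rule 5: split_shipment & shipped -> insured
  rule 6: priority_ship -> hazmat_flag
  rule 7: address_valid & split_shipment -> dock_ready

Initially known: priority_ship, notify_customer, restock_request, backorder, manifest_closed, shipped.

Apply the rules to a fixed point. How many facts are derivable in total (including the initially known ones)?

12

Round 1 — rule 3, rule 6, derive carrier_assigned, hazmat_flag.
Round 2 — rule 2, derive split_shipment.
Round 3 — rule 1, rule 5, derive order_received, insured.
Round 4 — rule 4, derive stock_low.
Closure: {backorder, carrier_assigned, hazmat_flag, insured, manifest_closed, notify_customer, order_received, priority_ship, restock_request, shipped, split_shipment, stock_low} — 12 facts.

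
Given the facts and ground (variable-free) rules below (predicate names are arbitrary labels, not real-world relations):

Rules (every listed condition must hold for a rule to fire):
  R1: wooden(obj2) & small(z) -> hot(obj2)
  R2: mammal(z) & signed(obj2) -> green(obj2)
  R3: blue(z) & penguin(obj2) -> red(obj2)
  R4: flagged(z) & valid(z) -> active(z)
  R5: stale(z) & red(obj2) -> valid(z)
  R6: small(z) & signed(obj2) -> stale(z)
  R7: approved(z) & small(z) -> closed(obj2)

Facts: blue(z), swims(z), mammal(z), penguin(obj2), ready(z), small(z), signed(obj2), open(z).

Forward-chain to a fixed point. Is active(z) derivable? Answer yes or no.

Round 1 — R2, R3, R6, derive green(obj2), red(obj2), stale(z).
Round 2 — R5, derive valid(z).
Fixed point reached. active(z) is concluded only by R4; R4 needs flagged(z) (never derived).

no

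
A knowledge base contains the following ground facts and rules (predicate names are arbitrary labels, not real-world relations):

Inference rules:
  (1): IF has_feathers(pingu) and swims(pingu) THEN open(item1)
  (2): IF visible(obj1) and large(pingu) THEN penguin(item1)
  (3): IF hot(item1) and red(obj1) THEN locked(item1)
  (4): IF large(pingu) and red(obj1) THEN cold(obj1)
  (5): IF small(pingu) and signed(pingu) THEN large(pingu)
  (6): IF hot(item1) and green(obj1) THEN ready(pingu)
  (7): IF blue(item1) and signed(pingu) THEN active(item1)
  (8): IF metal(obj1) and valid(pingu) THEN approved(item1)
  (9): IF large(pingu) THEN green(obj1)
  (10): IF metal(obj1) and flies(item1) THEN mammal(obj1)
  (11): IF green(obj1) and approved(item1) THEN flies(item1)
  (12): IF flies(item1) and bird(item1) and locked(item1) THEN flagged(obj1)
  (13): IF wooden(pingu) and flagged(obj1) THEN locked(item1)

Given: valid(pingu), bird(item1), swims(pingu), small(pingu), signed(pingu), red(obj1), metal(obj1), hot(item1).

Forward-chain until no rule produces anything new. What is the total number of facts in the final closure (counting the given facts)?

Round 1 fires (3), (5), (8), giving locked(item1), large(pingu), approved(item1).
Round 2 fires (4), (9), giving cold(obj1), green(obj1).
Round 3 fires (6), (11), giving ready(pingu), flies(item1).
Round 4 fires (10), (12), giving mammal(obj1), flagged(obj1).
Closure: {approved(item1), bird(item1), cold(obj1), flagged(obj1), flies(item1), green(obj1), hot(item1), large(pingu), locked(item1), mammal(obj1), metal(obj1), ready(pingu), red(obj1), signed(pingu), small(pingu), swims(pingu), valid(pingu)} — 17 facts.

17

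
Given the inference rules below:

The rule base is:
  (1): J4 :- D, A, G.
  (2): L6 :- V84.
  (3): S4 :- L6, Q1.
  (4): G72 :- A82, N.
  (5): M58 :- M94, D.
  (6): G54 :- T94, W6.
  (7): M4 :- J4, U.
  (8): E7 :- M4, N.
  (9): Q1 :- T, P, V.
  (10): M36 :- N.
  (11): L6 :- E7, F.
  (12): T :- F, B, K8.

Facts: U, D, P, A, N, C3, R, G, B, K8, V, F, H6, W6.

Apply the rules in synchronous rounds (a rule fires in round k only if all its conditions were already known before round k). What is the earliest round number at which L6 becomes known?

Round 1: (1) [J4 :- D, A, G.]; (10) [M36 :- N.]; (12) [T :- F, B, K8.]. New: J4, M36, T.
Round 2: (7) [M4 :- J4, U.]; (9) [Q1 :- T, P, V.]. New: M4, Q1.
Round 3: (8) [E7 :- M4, N.]. New: E7.
Round 4: (11) [L6 :- E7, F.]. New: L6.
L6 first appears in round 4.

4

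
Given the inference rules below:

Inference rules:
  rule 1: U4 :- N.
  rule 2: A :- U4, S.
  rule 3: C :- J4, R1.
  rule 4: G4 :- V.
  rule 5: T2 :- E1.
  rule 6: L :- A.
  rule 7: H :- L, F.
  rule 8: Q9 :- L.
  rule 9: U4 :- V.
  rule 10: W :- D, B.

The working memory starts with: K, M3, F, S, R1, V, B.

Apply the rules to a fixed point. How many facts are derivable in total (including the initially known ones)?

Round 1: rule 4 [G4 :- V.]; rule 9 [U4 :- V.]. Adds G4, U4.
Round 2: rule 2 [A :- U4, S.]. Adds A.
Round 3: rule 6 [L :- A.]. Adds L.
Round 4: rule 7 [H :- L, F.]; rule 8 [Q9 :- L.]. Adds H, Q9.
Closure: {A, B, F, G4, H, K, L, M3, Q9, R1, S, U4, V} — 13 facts.

13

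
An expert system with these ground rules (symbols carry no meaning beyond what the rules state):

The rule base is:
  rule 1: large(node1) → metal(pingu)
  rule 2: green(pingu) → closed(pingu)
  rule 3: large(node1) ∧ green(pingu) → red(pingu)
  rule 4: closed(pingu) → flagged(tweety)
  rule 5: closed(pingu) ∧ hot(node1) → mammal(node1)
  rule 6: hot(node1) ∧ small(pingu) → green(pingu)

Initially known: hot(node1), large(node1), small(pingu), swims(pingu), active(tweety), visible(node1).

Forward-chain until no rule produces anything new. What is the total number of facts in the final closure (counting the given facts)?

12

[1] rule 1 [large(node1) → metal(pingu)]; rule 6 [hot(node1) ∧ small(pingu) → green(pingu)]. ⇒ new: metal(pingu), green(pingu).
[2] rule 2 [green(pingu) → closed(pingu)]; rule 3 [large(node1) ∧ green(pingu) → red(pingu)]. ⇒ new: closed(pingu), red(pingu).
[3] rule 4 [closed(pingu) → flagged(tweety)]; rule 5 [closed(pingu) ∧ hot(node1) → mammal(node1)]. ⇒ new: flagged(tweety), mammal(node1).
Closure: {active(tweety), closed(pingu), flagged(tweety), green(pingu), hot(node1), large(node1), mammal(node1), metal(pingu), red(pingu), small(pingu), swims(pingu), visible(node1)} — 12 facts.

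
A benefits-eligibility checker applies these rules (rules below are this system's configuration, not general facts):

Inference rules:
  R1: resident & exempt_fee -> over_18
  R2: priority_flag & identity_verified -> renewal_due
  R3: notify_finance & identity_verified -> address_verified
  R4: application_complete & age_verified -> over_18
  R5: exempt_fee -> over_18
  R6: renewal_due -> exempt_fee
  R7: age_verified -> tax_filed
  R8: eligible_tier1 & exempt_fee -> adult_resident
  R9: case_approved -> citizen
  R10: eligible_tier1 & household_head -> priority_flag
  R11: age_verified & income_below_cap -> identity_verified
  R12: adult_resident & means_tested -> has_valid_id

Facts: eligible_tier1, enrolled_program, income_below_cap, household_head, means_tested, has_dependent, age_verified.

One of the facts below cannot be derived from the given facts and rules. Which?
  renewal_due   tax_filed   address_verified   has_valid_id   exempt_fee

Round 1: R7 [age_verified -> tax_filed]; R10 [eligible_tier1 & household_head -> priority_flag]; R11 [age_verified & income_below_cap -> identity_verified]. Adds tax_filed, priority_flag, identity_verified.
Round 2: R2 [priority_flag & identity_verified -> renewal_due]. Adds renewal_due.
Round 3: R6 [renewal_due -> exempt_fee]. Adds exempt_fee.
Round 4: R5 [exempt_fee -> over_18]; R8 [eligible_tier1 & exempt_fee -> adult_resident]. Adds over_18, adult_resident.
Round 5: R12 [adult_resident & means_tested -> has_valid_id]. Adds has_valid_id.
Derived: exempt_fee (round 3), renewal_due (round 2), tax_filed (round 1), has_valid_id (round 5). address_verified never appears in any round.

address_verified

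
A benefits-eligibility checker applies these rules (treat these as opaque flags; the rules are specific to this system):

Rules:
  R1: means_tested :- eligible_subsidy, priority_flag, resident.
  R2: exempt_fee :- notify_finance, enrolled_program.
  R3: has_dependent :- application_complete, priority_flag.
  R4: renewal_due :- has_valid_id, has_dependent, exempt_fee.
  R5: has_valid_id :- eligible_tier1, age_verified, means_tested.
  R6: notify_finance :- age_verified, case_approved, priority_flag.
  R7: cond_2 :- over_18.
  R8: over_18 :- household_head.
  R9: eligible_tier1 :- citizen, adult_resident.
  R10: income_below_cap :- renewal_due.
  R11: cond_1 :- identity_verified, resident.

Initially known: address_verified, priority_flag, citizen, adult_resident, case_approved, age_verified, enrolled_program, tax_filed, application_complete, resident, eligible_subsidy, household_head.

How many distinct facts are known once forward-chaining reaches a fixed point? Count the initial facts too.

Round 1 — R1, R3, R6, R8, R9, derive means_tested, has_dependent, notify_finance, over_18, eligible_tier1.
Round 2 — R2, R5, R7, derive exempt_fee, has_valid_id, cond_2.
Round 3 — R4, derive renewal_due.
Round 4 — R10, derive income_below_cap.
Closure: {address_verified, adult_resident, age_verified, application_complete, case_approved, citizen, cond_2, eligible_subsidy, eligible_tier1, enrolled_program, exempt_fee, has_dependent, has_valid_id, household_head, income_below_cap, means_tested, notify_finance, over_18, priority_flag, renewal_due, resident, tax_filed} — 22 facts.

22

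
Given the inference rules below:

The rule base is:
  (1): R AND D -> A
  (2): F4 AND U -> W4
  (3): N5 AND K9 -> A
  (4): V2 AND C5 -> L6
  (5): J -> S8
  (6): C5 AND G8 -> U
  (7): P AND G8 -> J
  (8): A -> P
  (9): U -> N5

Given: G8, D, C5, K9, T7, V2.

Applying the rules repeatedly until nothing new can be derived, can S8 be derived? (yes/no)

yes

Round 1: (4) [V2 AND C5 -> L6]; (6) [C5 AND G8 -> U]. New: L6, U.
Round 2: (9) [U -> N5]. New: N5.
Round 3: (3) [N5 AND K9 -> A]. New: A.
Round 4: (8) [A -> P]. New: P.
Round 5: (7) [P AND G8 -> J]. New: J.
Round 6: (5) [J -> S8]. New: S8.
S8 appears in round 6, so it is derivable.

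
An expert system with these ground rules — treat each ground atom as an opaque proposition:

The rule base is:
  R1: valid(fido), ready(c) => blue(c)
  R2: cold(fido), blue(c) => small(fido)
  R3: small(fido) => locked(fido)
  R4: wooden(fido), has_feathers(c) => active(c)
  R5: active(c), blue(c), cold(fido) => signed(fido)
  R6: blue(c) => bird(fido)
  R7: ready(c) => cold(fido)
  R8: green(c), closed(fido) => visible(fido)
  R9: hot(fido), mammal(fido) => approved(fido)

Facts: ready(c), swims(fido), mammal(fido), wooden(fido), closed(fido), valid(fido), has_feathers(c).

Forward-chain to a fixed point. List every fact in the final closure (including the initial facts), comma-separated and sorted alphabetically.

active(c), bird(fido), blue(c), closed(fido), cold(fido), has_feathers(c), locked(fido), mammal(fido), ready(c), signed(fido), small(fido), swims(fido), valid(fido), wooden(fido)

Round 1 — R1, R4, R7, derive blue(c), active(c), cold(fido).
Round 2 — R2, R5, R6, derive small(fido), signed(fido), bird(fido).
Round 3 — R3, derive locked(fido).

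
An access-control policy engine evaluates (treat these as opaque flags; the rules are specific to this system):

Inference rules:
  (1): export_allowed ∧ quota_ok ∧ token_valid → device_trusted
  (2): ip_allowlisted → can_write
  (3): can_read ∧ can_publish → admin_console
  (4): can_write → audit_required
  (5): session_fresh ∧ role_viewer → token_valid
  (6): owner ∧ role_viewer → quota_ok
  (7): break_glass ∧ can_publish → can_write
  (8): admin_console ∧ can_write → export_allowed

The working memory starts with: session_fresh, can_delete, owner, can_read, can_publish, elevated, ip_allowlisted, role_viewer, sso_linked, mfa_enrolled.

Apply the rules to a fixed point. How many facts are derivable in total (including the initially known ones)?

Round 1: (2) [ip_allowlisted → can_write]; (3) [can_read ∧ can_publish → admin_console]; (5) [session_fresh ∧ role_viewer → token_valid]; (6) [owner ∧ role_viewer → quota_ok]. New: can_write, admin_console, token_valid, quota_ok.
Round 2: (4) [can_write → audit_required]; (8) [admin_console ∧ can_write → export_allowed]. New: audit_required, export_allowed.
Round 3: (1) [export_allowed ∧ quota_ok ∧ token_valid → device_trusted]. New: device_trusted.
Closure: {admin_console, audit_required, can_delete, can_publish, can_read, can_write, device_trusted, elevated, export_allowed, ip_allowlisted, mfa_enrolled, owner, quota_ok, role_viewer, session_fresh, sso_linked, token_valid} — 17 facts.

17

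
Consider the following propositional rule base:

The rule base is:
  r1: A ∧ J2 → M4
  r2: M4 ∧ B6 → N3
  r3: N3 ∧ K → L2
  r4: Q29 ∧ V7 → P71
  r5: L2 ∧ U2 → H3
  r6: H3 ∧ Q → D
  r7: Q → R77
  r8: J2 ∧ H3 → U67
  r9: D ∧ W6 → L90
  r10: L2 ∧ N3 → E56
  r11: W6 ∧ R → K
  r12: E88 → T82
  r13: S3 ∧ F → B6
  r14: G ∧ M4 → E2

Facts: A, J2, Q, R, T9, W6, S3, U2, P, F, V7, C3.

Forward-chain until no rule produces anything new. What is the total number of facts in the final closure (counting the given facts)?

Round 1: r1 [A ∧ J2 → M4]; r7 [Q → R77]; r11 [W6 ∧ R → K]; r13 [S3 ∧ F → B6]. Adds M4, R77, K, B6.
Round 2: r2 [M4 ∧ B6 → N3]. Adds N3.
Round 3: r3 [N3 ∧ K → L2]. Adds L2.
Round 4: r5 [L2 ∧ U2 → H3]; r10 [L2 ∧ N3 → E56]. Adds H3, E56.
Round 5: r6 [H3 ∧ Q → D]; r8 [J2 ∧ H3 → U67]. Adds D, U67.
Round 6: r9 [D ∧ W6 → L90]. Adds L90.
Closure: {A, B6, C3, D, E56, F, H3, J2, K, L2, L90, M4, N3, P, Q, R, R77, S3, T9, U2, U67, V7, W6} — 23 facts.

23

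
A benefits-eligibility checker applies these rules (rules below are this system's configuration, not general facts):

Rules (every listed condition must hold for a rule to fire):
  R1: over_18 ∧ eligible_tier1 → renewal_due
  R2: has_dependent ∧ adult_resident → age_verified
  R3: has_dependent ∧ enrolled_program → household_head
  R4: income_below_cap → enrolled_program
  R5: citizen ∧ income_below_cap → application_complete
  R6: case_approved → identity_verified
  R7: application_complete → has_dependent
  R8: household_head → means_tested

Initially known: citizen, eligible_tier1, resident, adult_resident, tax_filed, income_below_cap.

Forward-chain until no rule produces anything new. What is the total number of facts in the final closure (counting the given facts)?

12

Round 1 fires R4, R5, giving enrolled_program, application_complete.
Round 2 fires R7, giving has_dependent.
Round 3 fires R2, R3, giving age_verified, household_head.
Round 4 fires R8, giving means_tested.
Closure: {adult_resident, age_verified, application_complete, citizen, eligible_tier1, enrolled_program, has_dependent, household_head, income_below_cap, means_tested, resident, tax_filed} — 12 facts.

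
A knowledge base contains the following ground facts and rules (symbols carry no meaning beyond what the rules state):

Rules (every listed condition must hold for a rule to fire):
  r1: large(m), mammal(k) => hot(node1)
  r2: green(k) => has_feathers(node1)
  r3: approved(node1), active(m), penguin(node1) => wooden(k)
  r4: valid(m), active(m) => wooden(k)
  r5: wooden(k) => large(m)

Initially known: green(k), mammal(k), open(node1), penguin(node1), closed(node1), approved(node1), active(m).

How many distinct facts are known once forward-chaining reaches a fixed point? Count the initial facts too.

Round 1 — r2, r3, derive has_feathers(node1), wooden(k).
Round 2 — r5, derive large(m).
Round 3 — r1, derive hot(node1).
Closure: {active(m), approved(node1), closed(node1), green(k), has_feathers(node1), hot(node1), large(m), mammal(k), open(node1), penguin(node1), wooden(k)} — 11 facts.

11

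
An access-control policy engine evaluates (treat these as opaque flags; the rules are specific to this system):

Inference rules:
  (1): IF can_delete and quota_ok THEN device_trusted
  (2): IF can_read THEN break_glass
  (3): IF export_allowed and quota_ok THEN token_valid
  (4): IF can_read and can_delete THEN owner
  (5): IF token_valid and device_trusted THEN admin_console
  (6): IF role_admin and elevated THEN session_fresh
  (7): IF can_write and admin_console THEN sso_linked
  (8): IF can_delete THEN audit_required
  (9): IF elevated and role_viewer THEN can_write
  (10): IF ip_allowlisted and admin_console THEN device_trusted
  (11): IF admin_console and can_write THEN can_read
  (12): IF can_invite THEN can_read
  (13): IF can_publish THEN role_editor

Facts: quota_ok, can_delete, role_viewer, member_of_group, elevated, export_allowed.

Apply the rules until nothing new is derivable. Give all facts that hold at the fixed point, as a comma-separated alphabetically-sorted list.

Round 1: (1) [IF can_delete and quota_ok THEN device_trusted]; (3) [IF export_allowed and quota_ok THEN token_valid]; (8) [IF can_delete THEN audit_required]; (9) [IF elevated and role_viewer THEN can_write]. New: device_trusted, token_valid, audit_required, can_write.
Round 2: (5) [IF token_valid and device_trusted THEN admin_console]. New: admin_console.
Round 3: (7) [IF can_write and admin_console THEN sso_linked]; (11) [IF admin_console and can_write THEN can_read]. New: sso_linked, can_read.
Round 4: (2) [IF can_read THEN break_glass]; (4) [IF can_read and can_delete THEN owner]. New: break_glass, owner.

admin_console, audit_required, break_glass, can_delete, can_read, can_write, device_trusted, elevated, export_allowed, member_of_group, owner, quota_ok, role_viewer, sso_linked, token_valid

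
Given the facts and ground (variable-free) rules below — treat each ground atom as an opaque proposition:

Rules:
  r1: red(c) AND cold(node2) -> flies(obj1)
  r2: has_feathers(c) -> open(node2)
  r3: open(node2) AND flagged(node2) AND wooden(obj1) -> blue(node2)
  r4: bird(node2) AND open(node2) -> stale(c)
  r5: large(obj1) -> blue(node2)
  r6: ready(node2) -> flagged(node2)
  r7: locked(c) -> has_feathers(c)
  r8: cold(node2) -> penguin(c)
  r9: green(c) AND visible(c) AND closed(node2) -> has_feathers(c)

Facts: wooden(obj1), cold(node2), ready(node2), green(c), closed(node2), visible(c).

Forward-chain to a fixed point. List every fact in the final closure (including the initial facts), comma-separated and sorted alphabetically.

blue(node2), closed(node2), cold(node2), flagged(node2), green(c), has_feathers(c), open(node2), penguin(c), ready(node2), visible(c), wooden(obj1)

Round 1: r6 [ready(node2) -> flagged(node2)]; r8 [cold(node2) -> penguin(c)]; r9 [green(c) AND visible(c) AND closed(node2) -> has_feathers(c)]. New: flagged(node2), penguin(c), has_feathers(c).
Round 2: r2 [has_feathers(c) -> open(node2)]. New: open(node2).
Round 3: r3 [open(node2) AND flagged(node2) AND wooden(obj1) -> blue(node2)]. New: blue(node2).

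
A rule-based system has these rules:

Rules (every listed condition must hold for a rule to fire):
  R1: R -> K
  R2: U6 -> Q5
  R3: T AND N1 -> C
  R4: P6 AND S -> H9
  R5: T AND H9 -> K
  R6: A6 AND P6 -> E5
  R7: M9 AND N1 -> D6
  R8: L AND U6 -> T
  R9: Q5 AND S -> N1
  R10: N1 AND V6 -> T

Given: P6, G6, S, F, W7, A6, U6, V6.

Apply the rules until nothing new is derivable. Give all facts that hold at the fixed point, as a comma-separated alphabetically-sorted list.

Round 1 fires R2, R4, R6, giving Q5, H9, E5.
Round 2 fires R9, giving N1.
Round 3 fires R10, giving T.
Round 4 fires R3, R5, giving C, K.

A6, C, E5, F, G6, H9, K, N1, P6, Q5, S, T, U6, V6, W7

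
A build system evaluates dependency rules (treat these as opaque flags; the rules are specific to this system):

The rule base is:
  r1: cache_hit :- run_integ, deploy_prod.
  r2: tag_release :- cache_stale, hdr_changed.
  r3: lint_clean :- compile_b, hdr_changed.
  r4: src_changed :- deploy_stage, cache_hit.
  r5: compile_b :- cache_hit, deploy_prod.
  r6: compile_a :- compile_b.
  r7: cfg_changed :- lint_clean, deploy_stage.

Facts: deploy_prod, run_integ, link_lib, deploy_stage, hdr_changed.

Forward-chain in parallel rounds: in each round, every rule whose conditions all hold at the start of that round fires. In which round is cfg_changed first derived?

4

[1] r1 [cache_hit :- run_integ, deploy_prod.]. ⇒ new: cache_hit.
[2] r4 [src_changed :- deploy_stage, cache_hit.]; r5 [compile_b :- cache_hit, deploy_prod.]. ⇒ new: src_changed, compile_b.
[3] r3 [lint_clean :- compile_b, hdr_changed.]; r6 [compile_a :- compile_b.]. ⇒ new: lint_clean, compile_a.
[4] r7 [cfg_changed :- lint_clean, deploy_stage.]. ⇒ new: cfg_changed.
cfg_changed first appears in round 4.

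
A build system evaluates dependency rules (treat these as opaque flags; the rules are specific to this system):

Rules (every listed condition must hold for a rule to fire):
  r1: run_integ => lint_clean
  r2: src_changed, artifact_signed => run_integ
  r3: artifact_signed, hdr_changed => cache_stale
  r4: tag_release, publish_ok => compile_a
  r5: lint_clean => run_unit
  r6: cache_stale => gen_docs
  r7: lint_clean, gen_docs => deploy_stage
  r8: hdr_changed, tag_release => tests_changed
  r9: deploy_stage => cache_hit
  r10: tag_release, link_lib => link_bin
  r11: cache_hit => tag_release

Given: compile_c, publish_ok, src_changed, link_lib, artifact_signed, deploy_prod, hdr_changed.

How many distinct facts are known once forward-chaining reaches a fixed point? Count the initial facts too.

Round 1 — r2, r3, derive run_integ, cache_stale.
Round 2 — r1, r6, derive lint_clean, gen_docs.
Round 3 — r5, r7, derive run_unit, deploy_stage.
Round 4 — r9, derive cache_hit.
Round 5 — r11, derive tag_release.
Round 6 — r4, r8, r10, derive compile_a, tests_changed, link_bin.
Closure: {artifact_signed, cache_hit, cache_stale, compile_a, compile_c, deploy_prod, deploy_stage, gen_docs, hdr_changed, link_bin, link_lib, lint_clean, publish_ok, run_integ, run_unit, src_changed, tag_release, tests_changed} — 18 facts.

18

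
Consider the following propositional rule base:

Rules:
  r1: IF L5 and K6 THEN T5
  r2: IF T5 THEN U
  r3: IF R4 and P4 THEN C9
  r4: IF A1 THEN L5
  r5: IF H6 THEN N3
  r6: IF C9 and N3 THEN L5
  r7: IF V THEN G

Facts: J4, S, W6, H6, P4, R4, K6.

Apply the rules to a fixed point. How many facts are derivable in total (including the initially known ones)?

12

Round 1 — r3, r5, derive C9, N3.
Round 2 — r6, derive L5.
Round 3 — r1, derive T5.
Round 4 — r2, derive U.
Closure: {C9, H6, J4, K6, L5, N3, P4, R4, S, T5, U, W6} — 12 facts.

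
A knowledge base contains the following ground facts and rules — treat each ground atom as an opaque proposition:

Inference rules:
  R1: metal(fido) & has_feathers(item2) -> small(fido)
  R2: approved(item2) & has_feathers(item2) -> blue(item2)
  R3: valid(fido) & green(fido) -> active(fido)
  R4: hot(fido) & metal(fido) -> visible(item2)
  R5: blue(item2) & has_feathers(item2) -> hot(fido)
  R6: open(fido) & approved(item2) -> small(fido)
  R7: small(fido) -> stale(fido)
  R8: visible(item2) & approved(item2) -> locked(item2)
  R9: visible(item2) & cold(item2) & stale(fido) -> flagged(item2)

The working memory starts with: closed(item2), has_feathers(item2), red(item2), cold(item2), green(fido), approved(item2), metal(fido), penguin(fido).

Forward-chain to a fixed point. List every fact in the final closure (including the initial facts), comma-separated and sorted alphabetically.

Round 1: R1 [metal(fido) & has_feathers(item2) -> small(fido)]; R2 [approved(item2) & has_feathers(item2) -> blue(item2)]. Adds small(fido), blue(item2).
Round 2: R5 [blue(item2) & has_feathers(item2) -> hot(fido)]; R7 [small(fido) -> stale(fido)]. Adds hot(fido), stale(fido).
Round 3: R4 [hot(fido) & metal(fido) -> visible(item2)]. Adds visible(item2).
Round 4: R8 [visible(item2) & approved(item2) -> locked(item2)]; R9 [visible(item2) & cold(item2) & stale(fido) -> flagged(item2)]. Adds locked(item2), flagged(item2).

approved(item2), blue(item2), closed(item2), cold(item2), flagged(item2), green(fido), has_feathers(item2), hot(fido), locked(item2), metal(fido), penguin(fido), red(item2), small(fido), stale(fido), visible(item2)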